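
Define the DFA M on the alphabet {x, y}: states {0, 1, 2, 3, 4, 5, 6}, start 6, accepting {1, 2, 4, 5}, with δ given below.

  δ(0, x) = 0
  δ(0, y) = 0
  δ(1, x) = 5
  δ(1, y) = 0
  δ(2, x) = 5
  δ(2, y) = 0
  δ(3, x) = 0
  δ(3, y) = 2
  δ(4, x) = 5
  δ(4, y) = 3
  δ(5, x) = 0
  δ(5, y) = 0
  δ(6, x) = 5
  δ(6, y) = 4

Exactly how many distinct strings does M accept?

The useful subgraph on states {2, 3, 4, 5, 6} is acyclic, so L(M) is finite; the longest accepting path visits 5 useful states, giving maximum string length 4.
Counting accepting paths from 6 by length: 2 of length 1, 1 of length 2, 1 of length 3, 1 of length 4. Total 5.

5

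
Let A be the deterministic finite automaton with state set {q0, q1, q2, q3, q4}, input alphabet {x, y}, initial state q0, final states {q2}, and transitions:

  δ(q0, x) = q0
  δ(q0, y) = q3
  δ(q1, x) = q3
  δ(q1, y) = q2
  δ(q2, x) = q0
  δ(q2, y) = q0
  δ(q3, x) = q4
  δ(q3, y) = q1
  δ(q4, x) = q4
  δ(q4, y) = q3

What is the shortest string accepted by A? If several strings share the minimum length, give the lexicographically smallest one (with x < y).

A breadth-first search from q0 reaches an accepting state first via the path q0 → q3 → q1 → q2 on input yyy.
No string of length < 3 is accepted (BFS exhausts all shorter strings without reaching an accepting state), and yyy is the lexicographically least accepting string of length 3.

yyy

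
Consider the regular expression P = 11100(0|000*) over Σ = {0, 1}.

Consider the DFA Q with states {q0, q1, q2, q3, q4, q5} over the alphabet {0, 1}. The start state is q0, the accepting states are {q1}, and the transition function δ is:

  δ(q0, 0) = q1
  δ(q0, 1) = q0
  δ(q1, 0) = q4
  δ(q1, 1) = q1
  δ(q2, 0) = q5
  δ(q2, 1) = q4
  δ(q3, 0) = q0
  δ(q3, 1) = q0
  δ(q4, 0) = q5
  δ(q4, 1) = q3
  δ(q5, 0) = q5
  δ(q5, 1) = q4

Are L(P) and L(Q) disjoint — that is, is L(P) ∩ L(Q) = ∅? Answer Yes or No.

Converting the expression P to a DFA (subset construction, then merging equivalent states) gives the minimal DFA with states {p0, p1, p2, p3, p4, p5, p6, p7}, start state p0, accepting states {p7} and transitions p0: 0→p1, 1→p2; p1: 0→p1, 1→p1; p2: 0→p1, 1→p3; p3: 0→p1, 1→p4; p4: 0→p5, 1→p1; p5: 0→p6, 1→p1; p6: 0→p7, 1→p1; p7: 0→p7, 1→p1.
Exploring the product automaton P × Q from the start pair (p0, q0), following both machines on each input symbol, reaches 12 state pairs: (p0, q0), (p1, q1), (p2, q0), (p1, q4), (p3, q0), (p1, q5), (p1, q3), (p4, q0), (p1, q0), (p5, q1), (p6, q4), (p7, q5).
P accepts in {p7} and Q accepts in {q1}; no reachable pair has both components accepting, so no string drives both machines to acceptance simultaneously and L(P) ∩ L(Q) = ∅.
So no string is accepted by both, and the intersection is empty.

Yes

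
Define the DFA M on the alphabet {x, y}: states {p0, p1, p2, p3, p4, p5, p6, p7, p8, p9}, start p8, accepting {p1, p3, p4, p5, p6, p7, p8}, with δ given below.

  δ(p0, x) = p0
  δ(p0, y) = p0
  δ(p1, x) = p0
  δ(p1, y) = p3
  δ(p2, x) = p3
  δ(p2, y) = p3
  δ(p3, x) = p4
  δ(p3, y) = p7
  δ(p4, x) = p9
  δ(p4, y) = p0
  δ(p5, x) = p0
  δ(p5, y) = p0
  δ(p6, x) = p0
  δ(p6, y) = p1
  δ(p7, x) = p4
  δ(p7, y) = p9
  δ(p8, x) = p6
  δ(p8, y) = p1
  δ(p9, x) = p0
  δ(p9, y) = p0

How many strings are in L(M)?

12

The useful subgraph on states {p1, p3, p4, p6, p7, p8} is acyclic, so L(M) is finite; the longest accepting path visits 6 useful states, giving maximum string length 5.
Counting accepting paths from p8 by length: 1 of length 0, 2 of length 1, 2 of length 2, 3 of length 3, 3 of length 4, 1 of length 5. Total 12.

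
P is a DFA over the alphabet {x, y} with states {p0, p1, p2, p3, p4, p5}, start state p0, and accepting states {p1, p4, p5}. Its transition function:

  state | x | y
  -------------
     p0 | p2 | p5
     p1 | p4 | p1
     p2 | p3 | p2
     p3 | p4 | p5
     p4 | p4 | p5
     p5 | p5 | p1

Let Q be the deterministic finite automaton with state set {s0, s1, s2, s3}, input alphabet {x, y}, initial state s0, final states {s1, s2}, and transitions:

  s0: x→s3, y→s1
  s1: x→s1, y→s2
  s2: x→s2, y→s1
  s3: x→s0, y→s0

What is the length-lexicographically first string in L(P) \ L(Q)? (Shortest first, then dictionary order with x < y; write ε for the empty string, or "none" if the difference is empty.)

The string xxx is accepted by P but not by Q.
No shorter string lies in the difference, and xxx is the lexicographically first length-3 string in L(P) \ L(Q).

xxx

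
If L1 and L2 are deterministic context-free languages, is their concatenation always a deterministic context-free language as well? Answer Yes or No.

No

Take L₁ = {ε, c} (finite, hence regular and DCFL) and L₂ = {c aⁿbⁿ : n≥0} ∪ {cc aⁿb²ⁿ : n≥0} (a DCFL: the number of leading c's tells the DPDA whether to pop one stack symbol per b or per two b's). Then L₁L₂ ∩ cca⁺b* = {cc aⁿbⁿ : n≥1} ∪ {cc aⁿb²ⁿ : n≥1}. If L₁L₂ were a DCFL, so would be this intersection with a regular set, and a DPDA for it started from its configuration after reading cc would accept {aⁿbⁿ : n≥1} ∪ {aⁿb²ⁿ : n≥1}, which no deterministic PDA accepts (a DPDA for it would have a single run on aⁿb²ⁿ, accepting after the prefix aⁿbⁿ and accepting again after n more b's; an ordinary PDA that simulates it on a's and b's and, at any moment when it is accepting, may switch to reading only a fresh letter d while feeding each d to the simulation as a b, would accept aⁱbʲdᵏ (k≥1) exactly when both aⁱbʲ and aⁱbʲ⁺ᵏ are in the language, i.e. its language intersected with the regular set a*b*d⁺ would be exactly {aⁿbⁿdⁿ : n≥1} — impossible, since context-free languages are closed under intersection with regular sets and {aⁿbⁿdⁿ} is not context-free). Hence L₁L₂ is not a DCFL.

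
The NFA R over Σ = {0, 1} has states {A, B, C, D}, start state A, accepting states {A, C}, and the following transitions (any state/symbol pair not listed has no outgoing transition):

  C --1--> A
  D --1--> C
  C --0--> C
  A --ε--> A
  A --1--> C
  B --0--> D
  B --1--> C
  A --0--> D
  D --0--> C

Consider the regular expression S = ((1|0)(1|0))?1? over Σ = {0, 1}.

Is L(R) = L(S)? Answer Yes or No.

No

The string 000 is accepted by R but rejected by S.
So L(R) ≠ L(S).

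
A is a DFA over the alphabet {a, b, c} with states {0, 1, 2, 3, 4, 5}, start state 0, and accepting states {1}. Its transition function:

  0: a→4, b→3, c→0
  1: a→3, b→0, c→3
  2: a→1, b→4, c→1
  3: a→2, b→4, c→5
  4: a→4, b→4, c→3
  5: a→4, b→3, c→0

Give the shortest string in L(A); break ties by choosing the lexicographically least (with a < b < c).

A breadth-first search from 0 reaches an accepting state first via the path 0 → 3 → 2 → 1 on input baa.
No string of length < 3 is accepted (BFS exhausts all shorter strings without reaching an accepting state), and baa is the lexicographically least accepting string of length 3.

baa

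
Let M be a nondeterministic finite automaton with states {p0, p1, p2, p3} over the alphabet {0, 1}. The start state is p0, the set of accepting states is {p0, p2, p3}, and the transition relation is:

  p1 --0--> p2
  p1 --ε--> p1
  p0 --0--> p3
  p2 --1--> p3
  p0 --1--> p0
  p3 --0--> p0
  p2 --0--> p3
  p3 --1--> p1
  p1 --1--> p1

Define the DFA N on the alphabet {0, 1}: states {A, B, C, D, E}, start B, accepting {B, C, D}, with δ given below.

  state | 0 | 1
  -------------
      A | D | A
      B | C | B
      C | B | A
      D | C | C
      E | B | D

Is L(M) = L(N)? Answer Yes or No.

Exploring the product automaton M × N from the start pair (p0, B), following both machines on each input symbol, reaches 4 state pairs: (p0, B), (p3, C), (p1, A), (p2, D).
M accepts in {p0, p2, p3} and N accepts in {B, C, D}. In every reachable pair the two components are either both accepting — (p0, B), (p3, C), (p2, D) — or both non-accepting, so no string is accepted by exactly one of the machines: L(M) \ L(N) and L(N) \ L(M) are both empty.
Hence every string is accepted by M iff it is accepted by N, and the two languages coincide.

Yes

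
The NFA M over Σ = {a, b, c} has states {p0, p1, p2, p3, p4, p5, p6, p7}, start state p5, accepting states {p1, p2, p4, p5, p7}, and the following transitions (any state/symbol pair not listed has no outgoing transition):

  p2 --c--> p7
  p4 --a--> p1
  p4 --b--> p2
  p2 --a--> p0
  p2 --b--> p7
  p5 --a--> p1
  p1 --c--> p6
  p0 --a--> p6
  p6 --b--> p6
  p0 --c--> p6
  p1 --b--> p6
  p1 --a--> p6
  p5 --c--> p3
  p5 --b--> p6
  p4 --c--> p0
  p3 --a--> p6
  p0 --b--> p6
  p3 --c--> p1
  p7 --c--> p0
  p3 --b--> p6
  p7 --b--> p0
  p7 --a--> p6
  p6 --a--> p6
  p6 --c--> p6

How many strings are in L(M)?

The useful subgraph on states {p1, p3, p5} is acyclic, so L(M) is finite; the longest accepting path visits 3 useful states, giving maximum string length 2.
Counting accepting paths from p5 by length: 1 of length 0, 1 of length 1, 1 of length 2. Total 3.

3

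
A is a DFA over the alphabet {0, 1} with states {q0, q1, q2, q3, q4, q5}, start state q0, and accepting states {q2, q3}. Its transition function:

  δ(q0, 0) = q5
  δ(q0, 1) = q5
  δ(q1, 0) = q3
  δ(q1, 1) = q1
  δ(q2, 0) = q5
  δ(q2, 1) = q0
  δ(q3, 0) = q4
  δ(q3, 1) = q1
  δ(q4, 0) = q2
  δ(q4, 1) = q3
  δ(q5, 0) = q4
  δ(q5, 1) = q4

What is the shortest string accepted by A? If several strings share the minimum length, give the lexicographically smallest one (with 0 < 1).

A breadth-first search from q0 reaches an accepting state first via the path q0 → q5 → q4 → q2 on input 000.
No string of length < 3 is accepted (BFS exhausts all shorter strings without reaching an accepting state), and 000 is the lexicographically least accepting string of length 3.

000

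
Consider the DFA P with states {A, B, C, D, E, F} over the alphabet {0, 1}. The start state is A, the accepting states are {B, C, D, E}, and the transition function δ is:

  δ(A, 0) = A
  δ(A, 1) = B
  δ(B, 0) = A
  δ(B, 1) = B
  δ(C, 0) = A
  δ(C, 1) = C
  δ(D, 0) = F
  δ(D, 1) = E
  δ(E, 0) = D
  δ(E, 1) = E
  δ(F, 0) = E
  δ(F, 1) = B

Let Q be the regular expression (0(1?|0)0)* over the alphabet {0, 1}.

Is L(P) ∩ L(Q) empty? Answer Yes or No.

Converting the expression Q to a DFA (subset construction, then merging equivalent states) gives the minimal DFA with states {q0, q1, q2, q3, q4, q5}, start state q0, accepting states {q0, q3, q5} and transitions q0: 0→q1, 1→q2; q1: 0→q3, 1→q4; q2: 0→q2, 1→q2; q3: 0→q5, 1→q2; q4: 0→q0, 1→q2; q5: 0→q5, 1→q4.
Exploring the product automaton P × Q from the start pair (A, q0), following both machines on each input symbol, reaches 7 state pairs: (A, q0), (A, q1), (B, q2), (A, q3), (B, q4), (A, q2), (A, q5).
P accepts in {B, C, D, E} and Q accepts in {q0, q3, q5}; no reachable pair has both components accepting, so no string drives both machines to acceptance simultaneously and L(P) ∩ L(Q) = ∅.
So no string is accepted by both, and the intersection is empty.

Yes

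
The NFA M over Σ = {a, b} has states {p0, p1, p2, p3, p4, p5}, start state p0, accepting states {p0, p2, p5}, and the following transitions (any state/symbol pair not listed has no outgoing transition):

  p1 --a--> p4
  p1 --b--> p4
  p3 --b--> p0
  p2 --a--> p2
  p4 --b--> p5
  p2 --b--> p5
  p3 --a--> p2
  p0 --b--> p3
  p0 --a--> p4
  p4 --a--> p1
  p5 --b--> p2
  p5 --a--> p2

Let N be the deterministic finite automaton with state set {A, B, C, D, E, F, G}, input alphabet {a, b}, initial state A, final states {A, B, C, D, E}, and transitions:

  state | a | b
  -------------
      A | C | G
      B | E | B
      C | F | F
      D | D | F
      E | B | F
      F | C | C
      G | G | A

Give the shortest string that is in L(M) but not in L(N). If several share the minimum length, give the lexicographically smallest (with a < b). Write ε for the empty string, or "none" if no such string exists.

The string ab is accepted by M but not by N.
No shorter string lies in the difference, and ab is the lexicographically first length-2 string in L(M) \ L(N).

ab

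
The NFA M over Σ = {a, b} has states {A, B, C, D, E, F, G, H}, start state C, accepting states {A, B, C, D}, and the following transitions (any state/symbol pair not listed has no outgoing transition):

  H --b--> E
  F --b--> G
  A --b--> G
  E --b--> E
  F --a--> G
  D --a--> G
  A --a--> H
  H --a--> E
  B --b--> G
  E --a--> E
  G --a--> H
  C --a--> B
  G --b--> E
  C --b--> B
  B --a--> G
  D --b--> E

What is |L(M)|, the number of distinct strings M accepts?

The useful subgraph on states {B, C} is acyclic, so L(M) is finite; the longest accepting path visits 2 useful states, giving maximum string length 1.
Counting accepting paths from C by length: 1 of length 0, 2 of length 1. Total 3.

3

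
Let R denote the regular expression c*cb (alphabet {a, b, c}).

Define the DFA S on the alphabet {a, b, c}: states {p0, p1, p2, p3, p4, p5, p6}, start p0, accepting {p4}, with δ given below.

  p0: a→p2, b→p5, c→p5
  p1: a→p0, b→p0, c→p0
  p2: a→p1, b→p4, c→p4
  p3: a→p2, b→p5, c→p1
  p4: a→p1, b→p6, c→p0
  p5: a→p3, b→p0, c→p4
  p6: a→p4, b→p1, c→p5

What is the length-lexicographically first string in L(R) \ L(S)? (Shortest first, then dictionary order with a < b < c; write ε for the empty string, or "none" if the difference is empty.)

The string cb is accepted by R but not by S.
No shorter string lies in the difference, and cb is the lexicographically first length-2 string in L(R) \ L(S).

cb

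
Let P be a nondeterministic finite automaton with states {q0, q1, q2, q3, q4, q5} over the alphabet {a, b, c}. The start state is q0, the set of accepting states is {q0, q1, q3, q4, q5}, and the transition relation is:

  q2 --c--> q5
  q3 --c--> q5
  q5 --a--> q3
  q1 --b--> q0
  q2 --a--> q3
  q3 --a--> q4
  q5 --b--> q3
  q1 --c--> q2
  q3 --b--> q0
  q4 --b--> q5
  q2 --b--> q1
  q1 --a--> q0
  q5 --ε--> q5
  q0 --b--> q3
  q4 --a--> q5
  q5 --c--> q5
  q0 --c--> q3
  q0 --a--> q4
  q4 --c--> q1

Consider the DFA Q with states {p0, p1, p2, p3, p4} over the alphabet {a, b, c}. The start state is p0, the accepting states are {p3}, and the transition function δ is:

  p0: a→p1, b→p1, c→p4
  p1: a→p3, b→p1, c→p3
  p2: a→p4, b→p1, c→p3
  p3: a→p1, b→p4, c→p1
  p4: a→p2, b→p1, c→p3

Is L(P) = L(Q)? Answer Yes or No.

No

The empty string ε is accepted by P but rejected by Q.
So L(P) ≠ L(Q).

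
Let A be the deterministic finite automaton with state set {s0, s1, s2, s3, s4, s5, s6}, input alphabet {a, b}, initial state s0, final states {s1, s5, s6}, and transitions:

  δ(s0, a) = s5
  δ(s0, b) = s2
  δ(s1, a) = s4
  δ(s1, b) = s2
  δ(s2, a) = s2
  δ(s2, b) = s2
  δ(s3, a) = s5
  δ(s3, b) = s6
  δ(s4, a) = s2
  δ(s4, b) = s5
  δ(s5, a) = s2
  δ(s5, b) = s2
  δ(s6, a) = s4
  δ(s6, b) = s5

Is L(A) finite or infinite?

finite

The useful states (reachable from s0 and able to reach an accepting state) are {s0, s5}.
Restricted to these states the transition graph has no cycle, so every accepting path has bounded length and L is finite.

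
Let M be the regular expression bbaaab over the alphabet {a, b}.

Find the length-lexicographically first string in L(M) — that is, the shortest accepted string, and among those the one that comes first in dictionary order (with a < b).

bbaaab

By inspection of the expression, no string of length less than 6 matches, and bbaaab is the lexicographically first match of length 6.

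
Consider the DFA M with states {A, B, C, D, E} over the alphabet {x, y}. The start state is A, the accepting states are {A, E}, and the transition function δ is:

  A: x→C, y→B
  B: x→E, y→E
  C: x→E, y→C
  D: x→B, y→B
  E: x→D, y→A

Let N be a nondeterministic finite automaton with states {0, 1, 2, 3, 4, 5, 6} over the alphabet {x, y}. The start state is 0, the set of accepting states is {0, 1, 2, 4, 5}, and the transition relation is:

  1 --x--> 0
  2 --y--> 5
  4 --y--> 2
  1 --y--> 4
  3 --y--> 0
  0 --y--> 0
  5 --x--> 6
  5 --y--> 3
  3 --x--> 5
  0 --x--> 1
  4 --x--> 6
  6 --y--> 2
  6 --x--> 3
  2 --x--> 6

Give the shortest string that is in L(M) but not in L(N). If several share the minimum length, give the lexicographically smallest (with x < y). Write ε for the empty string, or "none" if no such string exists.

The string xyx is accepted by M but not by N.
No shorter string lies in the difference, and xyx is the lexicographically first length-3 string in L(M) \ L(N).

xyx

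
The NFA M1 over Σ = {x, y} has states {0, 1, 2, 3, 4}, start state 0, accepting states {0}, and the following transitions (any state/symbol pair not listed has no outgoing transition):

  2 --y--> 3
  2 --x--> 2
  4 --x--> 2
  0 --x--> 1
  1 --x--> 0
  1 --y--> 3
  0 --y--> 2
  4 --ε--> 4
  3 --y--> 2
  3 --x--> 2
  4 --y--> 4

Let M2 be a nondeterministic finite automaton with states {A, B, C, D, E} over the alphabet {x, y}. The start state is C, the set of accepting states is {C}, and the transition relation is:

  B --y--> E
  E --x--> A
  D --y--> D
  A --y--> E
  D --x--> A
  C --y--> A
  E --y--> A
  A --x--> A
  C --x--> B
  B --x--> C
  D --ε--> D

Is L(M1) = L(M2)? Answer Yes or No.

Exploring the product automaton M1 × M2 from the start pair (0, C), following both machines on each input symbol, reaches 4 state pairs: (0, C), (1, B), (2, A), (3, E).
M1 accepts in {0} and M2 accepts in {C}. In every reachable pair the two components are either both accepting — (0, C) — or both non-accepting, so no string is accepted by exactly one of the machines: L(M1) \ L(M2) and L(M2) \ L(M1) are both empty.
Hence every string is accepted by M1 iff it is accepted by M2, and the two languages coincide.

Yes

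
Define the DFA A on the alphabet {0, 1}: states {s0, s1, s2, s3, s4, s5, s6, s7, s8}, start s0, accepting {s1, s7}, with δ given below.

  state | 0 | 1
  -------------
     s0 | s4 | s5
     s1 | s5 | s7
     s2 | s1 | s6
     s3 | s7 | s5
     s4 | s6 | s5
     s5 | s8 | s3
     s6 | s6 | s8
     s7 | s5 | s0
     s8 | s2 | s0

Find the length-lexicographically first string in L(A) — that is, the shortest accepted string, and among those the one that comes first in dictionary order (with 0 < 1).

110

A breadth-first search from s0 reaches an accepting state first via the path s0 → s5 → s3 → s7 on input 110.
No string of length < 3 is accepted (BFS exhausts all shorter strings without reaching an accepting state), and 110 is the lexicographically least accepting string of length 3.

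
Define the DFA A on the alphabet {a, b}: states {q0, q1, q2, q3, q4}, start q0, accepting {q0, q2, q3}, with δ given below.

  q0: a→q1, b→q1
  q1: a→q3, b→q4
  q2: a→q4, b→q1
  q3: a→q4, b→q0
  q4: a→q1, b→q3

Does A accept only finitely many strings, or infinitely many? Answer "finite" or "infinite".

State q0 is reachable from the start and can reach an accepting state, and it lies on the cycle q0 → q1 → q3 → q0.
Traversing that cycle any number of times yields accepted strings of unbounded length, so the language is infinite.

infinite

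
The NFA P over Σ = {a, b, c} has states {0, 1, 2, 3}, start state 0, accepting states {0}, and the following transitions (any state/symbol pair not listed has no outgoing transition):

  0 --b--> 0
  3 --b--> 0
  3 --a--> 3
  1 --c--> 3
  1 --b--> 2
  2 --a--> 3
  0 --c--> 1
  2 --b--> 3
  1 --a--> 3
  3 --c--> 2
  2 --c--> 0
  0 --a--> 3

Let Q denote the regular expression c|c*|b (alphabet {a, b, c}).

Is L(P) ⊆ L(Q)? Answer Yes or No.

No

The string ab is in L(P) but not in L(Q).
So L(P) ⊄ L(Q).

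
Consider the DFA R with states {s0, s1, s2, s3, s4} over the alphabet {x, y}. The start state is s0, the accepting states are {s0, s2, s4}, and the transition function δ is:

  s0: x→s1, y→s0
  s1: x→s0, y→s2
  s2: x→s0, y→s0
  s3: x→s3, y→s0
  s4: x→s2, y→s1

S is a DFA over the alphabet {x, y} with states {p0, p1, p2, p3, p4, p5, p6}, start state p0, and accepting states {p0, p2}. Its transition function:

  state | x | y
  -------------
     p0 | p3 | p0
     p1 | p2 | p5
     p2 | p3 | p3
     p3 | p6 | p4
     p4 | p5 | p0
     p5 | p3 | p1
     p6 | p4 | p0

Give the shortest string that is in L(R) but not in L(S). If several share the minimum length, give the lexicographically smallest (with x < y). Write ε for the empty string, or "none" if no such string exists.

The string xx is accepted by R but not by S.
No shorter string lies in the difference, and xx is the lexicographically first length-2 string in L(R) \ L(S).

xx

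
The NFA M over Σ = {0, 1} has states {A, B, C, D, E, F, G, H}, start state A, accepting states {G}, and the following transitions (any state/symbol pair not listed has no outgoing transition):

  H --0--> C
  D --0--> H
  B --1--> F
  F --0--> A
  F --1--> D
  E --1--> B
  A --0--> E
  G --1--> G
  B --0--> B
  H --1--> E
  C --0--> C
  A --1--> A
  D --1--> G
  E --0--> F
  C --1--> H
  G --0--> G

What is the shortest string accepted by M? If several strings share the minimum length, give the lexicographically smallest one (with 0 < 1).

0011

A breadth-first search from A reaches an accepting state first via the path A → E → F → D → G on input 0011.
No string of length < 4 is accepted (BFS exhausts all shorter strings without reaching an accepting state), and 0011 is the lexicographically least accepting string of length 4.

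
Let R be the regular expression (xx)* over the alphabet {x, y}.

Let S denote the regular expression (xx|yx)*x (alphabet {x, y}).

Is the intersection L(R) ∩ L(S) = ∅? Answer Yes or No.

Yes

Converting the expression R to a DFA (subset construction, then merging equivalent states) gives the minimal DFA with states {r0, r1, r2}, start state r0, accepting states {r0} and transitions r0: x→r1, y→r2; r1: x→r0, y→r2; r2: x→r2, y→r2.
Converting the expression S to a DFA (subset construction, then merging equivalent states) gives the minimal DFA with states {s0, s1, s2, s3}, start state s0, accepting states {s1} and transitions s0: x→s1, y→s2; s1: x→s0, y→s3; s2: x→s0, y→s3; s3: x→s3, y→s3.
Exploring the product automaton R × S from the start pair (r0, s0), following both machines on each input symbol, reaches 6 state pairs: (r0, s0), (r1, s1), (r2, s2), (r2, s3), (r2, s0), (r2, s1).
R accepts in {r0} and S accepts in {s1}; no reachable pair has both components accepting, so no string drives both machines to acceptance simultaneously and L(R) ∩ L(S) = ∅.
So no string is accepted by both, and the intersection is empty.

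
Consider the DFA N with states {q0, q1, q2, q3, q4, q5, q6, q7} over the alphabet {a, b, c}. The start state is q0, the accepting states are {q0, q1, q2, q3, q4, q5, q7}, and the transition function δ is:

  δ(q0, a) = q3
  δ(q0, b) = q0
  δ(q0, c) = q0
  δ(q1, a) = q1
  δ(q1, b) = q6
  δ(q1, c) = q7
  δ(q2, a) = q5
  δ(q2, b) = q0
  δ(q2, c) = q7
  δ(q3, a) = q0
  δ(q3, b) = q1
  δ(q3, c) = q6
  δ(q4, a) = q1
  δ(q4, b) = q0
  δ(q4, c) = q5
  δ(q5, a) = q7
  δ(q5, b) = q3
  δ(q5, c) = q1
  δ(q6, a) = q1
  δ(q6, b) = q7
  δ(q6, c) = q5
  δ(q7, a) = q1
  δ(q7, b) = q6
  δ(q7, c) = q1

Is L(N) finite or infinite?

State q0 is reachable from the start and can reach an accepting state, and it lies on the cycle q0 → q0.
Traversing that cycle any number of times yields accepted strings of unbounded length, so the language is infinite.

infinite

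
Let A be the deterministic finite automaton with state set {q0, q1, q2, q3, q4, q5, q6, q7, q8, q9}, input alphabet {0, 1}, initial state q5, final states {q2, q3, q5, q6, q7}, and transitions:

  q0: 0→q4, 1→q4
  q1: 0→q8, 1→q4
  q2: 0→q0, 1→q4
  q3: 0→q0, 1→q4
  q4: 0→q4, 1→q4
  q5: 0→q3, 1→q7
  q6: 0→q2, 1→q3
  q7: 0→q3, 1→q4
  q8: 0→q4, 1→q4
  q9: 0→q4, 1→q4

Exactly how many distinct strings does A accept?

4

The useful subgraph on states {q3, q5, q7} is acyclic, so L(A) is finite; the longest accepting path visits 3 useful states, giving maximum string length 2.
Counting accepting paths from q5 by length: 1 of length 0, 2 of length 1, 1 of length 2. Total 4.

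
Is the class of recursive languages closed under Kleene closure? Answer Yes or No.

Yes

For an input w of length n, decide by dynamic programming over positions 0..n whether w factors into blocks from L, calling the decider for L on each of the O(n²) substrings; every call halts, so this decides L*.
So the recursive languages are closed under Kleene star.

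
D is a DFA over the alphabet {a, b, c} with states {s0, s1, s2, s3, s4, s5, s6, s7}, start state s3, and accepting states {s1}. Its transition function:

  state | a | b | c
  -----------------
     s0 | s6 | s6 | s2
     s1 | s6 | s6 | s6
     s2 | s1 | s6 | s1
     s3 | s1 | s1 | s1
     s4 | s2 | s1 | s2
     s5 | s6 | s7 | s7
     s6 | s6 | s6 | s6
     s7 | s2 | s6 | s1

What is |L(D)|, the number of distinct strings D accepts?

3

The useful subgraph on states {s1, s3} is acyclic, so L(D) is finite; the longest accepting path visits 2 useful states, giving maximum string length 1.
Counting accepting paths from s3 by length: 3 of length 1. Total 3.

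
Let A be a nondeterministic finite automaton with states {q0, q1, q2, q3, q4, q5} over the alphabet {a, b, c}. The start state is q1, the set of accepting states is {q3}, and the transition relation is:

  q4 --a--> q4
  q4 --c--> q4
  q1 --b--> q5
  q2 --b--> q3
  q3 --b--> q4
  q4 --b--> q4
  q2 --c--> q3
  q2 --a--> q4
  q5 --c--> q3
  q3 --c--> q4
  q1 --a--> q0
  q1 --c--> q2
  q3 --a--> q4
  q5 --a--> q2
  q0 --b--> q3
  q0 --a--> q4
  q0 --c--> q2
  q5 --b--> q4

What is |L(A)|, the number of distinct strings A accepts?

The useful subgraph on states {q0, q1, q2, q3, q5} is acyclic, so L(A) is finite; the longest accepting path visits 4 useful states, giving maximum string length 3.
Counting accepting paths from q1 by length: 4 of length 2, 4 of length 3. Total 8.

8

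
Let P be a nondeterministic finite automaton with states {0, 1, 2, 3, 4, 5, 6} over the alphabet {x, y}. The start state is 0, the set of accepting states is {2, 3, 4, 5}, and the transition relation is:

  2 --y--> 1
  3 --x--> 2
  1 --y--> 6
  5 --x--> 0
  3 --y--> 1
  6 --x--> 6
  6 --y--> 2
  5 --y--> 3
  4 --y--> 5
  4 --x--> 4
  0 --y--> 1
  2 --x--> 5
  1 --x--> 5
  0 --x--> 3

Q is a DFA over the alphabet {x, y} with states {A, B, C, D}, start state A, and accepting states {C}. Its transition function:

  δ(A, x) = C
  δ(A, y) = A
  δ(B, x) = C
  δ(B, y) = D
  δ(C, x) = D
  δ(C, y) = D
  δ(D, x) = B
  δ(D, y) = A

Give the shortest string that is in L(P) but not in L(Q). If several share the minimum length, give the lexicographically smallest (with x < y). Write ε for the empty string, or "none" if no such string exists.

The string xx is accepted by P but not by Q.
No shorter string lies in the difference, and xx is the lexicographically first length-2 string in L(P) \ L(Q).

xx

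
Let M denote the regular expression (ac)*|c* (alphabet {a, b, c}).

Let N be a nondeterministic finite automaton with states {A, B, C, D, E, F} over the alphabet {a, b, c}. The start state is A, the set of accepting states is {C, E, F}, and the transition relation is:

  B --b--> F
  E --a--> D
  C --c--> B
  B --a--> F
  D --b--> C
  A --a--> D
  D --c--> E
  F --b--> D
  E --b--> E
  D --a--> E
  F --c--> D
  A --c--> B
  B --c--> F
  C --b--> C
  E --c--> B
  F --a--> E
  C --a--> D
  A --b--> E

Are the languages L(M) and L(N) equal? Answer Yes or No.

The empty string ε is accepted by M but rejected by N.
So L(M) ≠ L(N).

No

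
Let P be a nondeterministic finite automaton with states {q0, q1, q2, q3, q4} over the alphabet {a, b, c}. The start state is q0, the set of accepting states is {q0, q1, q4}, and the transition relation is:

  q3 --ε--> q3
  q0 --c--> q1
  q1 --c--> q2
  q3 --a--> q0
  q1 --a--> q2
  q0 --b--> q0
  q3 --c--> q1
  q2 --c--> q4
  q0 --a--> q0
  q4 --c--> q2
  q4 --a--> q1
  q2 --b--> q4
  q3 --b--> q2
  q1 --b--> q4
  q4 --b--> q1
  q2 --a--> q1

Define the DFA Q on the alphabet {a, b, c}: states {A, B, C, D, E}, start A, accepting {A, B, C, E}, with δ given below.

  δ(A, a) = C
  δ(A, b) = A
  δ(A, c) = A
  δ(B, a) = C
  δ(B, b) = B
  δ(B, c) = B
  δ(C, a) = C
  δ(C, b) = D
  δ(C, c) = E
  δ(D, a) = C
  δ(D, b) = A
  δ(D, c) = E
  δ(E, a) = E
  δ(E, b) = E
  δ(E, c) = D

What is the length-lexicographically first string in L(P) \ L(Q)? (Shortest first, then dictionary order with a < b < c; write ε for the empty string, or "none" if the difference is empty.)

ab

The string ab is accepted by P but not by Q.
No shorter string lies in the difference, and ab is the lexicographically first length-2 string in L(P) \ L(Q).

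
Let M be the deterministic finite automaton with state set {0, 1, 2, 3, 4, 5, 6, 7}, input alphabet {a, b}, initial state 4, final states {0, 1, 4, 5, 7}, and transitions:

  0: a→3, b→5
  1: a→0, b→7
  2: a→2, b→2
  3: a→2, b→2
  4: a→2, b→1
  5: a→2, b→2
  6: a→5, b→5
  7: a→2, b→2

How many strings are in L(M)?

The useful subgraph on states {0, 1, 4, 5, 7} is acyclic, so L(M) is finite; the longest accepting path visits 4 useful states, giving maximum string length 3.
Counting accepting paths from 4 by length: 1 of length 0, 1 of length 1, 2 of length 2, 1 of length 3. Total 5.

5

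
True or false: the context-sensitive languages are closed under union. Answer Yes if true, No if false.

A linear-bounded automaton can nondeterministically choose to simulate the LBA for L₁ or the LBA for L₂; equivalently, with disjoint nonterminals, S → S₁ | S₂ added to two noncontracting grammars is still noncontracting.
So the context-sensitive languages are closed under union.

Yes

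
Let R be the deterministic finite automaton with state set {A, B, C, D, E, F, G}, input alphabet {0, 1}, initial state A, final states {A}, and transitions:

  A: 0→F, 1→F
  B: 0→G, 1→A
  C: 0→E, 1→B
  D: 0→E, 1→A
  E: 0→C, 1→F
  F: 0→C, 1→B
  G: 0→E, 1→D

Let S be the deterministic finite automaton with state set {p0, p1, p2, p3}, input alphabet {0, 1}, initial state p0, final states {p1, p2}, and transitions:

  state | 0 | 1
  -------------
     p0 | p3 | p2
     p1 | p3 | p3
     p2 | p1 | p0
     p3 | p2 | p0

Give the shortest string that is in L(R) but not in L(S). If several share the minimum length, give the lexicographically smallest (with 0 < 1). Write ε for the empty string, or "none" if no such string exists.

The empty string ε is accepted by R but not by S.
Since ε is the unique shortest string, it is the required witness.

ε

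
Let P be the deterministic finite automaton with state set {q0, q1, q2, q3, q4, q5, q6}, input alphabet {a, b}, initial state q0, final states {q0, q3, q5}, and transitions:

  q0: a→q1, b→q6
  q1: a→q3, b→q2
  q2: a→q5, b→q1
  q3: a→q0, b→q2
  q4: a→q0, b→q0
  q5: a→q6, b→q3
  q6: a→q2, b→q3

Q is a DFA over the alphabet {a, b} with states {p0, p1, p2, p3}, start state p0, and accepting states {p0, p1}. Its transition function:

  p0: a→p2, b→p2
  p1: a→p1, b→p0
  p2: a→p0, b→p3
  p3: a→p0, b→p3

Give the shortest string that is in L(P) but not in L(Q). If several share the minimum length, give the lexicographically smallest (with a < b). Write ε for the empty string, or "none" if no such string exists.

bb

The string bb is accepted by P but not by Q.
No shorter string lies in the difference, and bb is the lexicographically first length-2 string in L(P) \ L(Q).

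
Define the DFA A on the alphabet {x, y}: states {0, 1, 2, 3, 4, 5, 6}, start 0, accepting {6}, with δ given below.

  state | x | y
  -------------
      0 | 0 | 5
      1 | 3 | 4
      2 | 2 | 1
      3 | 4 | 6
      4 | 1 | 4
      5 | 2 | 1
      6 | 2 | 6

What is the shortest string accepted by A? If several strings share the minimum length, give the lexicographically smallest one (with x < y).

yyxy

A breadth-first search from 0 reaches an accepting state first via the path 0 → 5 → 1 → 3 → 6 on input yyxy.
No string of length < 4 is accepted (BFS exhausts all shorter strings without reaching an accepting state), and yyxy is the lexicographically least accepting string of length 4.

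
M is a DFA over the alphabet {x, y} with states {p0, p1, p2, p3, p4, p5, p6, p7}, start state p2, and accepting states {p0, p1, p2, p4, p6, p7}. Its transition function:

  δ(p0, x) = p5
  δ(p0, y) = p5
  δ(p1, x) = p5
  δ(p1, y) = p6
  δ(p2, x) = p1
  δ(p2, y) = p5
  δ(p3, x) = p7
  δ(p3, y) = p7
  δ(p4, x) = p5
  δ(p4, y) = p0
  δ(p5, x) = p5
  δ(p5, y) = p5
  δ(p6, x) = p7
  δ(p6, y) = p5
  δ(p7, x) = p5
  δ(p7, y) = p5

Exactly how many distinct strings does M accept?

The useful subgraph on states {p1, p2, p6, p7} is acyclic, so L(M) is finite; the longest accepting path visits 4 useful states, giving maximum string length 3.
Counting accepting paths from p2 by length: 1 of length 0, 1 of length 1, 1 of length 2, 1 of length 3. Total 4.

4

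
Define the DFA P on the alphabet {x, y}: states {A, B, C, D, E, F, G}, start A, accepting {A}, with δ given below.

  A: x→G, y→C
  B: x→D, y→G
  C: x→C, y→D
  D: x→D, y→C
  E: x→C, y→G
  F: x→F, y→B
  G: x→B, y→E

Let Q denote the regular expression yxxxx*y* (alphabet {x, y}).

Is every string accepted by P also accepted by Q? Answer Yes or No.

No

The empty string ε is in L(P) but not in L(Q).
So L(P) ⊄ L(Q).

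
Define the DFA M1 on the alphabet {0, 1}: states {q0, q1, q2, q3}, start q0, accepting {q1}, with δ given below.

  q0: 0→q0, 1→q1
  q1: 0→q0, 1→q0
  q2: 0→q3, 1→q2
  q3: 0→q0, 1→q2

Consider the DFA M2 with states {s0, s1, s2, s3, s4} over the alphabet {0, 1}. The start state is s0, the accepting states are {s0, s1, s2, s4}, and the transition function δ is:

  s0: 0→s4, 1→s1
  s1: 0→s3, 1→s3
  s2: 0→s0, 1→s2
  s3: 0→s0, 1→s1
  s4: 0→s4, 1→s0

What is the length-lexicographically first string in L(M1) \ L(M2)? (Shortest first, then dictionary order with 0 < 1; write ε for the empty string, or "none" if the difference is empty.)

The string 0111 is accepted by M1 but not by M2.
No shorter string lies in the difference, and 0111 is the lexicographically first length-4 string in L(M1) \ L(M2).

0111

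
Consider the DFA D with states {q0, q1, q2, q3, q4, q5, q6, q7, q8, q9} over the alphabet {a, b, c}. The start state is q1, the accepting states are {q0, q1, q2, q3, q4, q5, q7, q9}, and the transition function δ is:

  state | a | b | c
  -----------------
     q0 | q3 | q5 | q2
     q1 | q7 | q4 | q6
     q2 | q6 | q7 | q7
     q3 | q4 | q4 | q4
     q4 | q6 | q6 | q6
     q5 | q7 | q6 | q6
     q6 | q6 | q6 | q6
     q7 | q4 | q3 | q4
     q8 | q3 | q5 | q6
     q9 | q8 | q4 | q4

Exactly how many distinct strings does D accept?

The useful subgraph on states {q1, q3, q4, q7} is acyclic, so L(D) is finite; the longest accepting path visits 4 useful states, giving maximum string length 3.
Counting accepting paths from q1 by length: 1 of length 0, 2 of length 1, 3 of length 2, 3 of length 3. Total 9.

9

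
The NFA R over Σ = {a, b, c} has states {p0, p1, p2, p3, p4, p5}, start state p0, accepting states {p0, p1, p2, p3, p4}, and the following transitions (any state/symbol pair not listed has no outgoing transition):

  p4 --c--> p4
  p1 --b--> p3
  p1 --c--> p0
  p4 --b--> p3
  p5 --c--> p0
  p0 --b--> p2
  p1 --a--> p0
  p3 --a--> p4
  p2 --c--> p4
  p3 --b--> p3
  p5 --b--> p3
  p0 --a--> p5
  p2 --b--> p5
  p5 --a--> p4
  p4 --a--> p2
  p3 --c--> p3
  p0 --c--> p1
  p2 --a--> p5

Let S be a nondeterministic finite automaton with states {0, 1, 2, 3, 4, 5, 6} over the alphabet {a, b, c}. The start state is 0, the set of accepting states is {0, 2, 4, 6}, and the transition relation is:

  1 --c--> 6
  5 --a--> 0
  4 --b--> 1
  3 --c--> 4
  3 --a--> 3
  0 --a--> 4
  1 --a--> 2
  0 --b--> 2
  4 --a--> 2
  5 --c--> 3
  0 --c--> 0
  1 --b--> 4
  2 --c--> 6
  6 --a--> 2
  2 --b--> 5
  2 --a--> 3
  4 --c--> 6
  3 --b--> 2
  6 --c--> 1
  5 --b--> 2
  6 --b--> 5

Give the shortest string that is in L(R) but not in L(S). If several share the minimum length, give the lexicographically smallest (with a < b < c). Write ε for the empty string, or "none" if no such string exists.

The string ab is accepted by R but not by S.
No shorter string lies in the difference, and ab is the lexicographically first length-2 string in L(R) \ L(S).

ab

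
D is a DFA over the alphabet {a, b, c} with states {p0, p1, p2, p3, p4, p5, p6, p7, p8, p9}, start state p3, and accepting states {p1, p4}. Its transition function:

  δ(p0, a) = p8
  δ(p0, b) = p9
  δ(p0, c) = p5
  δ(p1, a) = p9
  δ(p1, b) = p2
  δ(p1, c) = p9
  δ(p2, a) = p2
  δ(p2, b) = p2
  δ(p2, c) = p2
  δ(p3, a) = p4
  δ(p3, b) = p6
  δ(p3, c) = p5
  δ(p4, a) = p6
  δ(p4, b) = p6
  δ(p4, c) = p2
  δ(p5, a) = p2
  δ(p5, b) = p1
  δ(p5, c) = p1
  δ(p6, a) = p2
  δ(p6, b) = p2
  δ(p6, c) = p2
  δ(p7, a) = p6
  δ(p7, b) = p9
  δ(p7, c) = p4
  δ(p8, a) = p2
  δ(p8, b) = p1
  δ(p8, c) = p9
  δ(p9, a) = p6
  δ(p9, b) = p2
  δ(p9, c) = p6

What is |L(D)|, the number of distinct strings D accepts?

3

The useful subgraph on states {p1, p3, p4, p5} is acyclic, so L(D) is finite; the longest accepting path visits 3 useful states, giving maximum string length 2.
Counting accepting paths from p3 by length: 1 of length 1, 2 of length 2. Total 3.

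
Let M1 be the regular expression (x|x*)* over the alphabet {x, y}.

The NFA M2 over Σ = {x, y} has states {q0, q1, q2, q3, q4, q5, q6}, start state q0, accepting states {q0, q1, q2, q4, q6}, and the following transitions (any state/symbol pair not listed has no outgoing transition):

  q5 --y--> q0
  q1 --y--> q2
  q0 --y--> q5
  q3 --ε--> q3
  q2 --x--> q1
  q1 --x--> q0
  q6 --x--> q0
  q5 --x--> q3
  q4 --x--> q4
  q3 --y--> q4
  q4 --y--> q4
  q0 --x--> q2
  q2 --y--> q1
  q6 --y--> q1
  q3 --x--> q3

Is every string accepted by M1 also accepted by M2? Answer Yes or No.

Yes

Converting the expression M1 to a DFA (subset construction, then merging equivalent states) gives the minimal DFA with states {r0, r1}, start state r0, accepting states {r0} and transitions r0: x→r0, y→r1; r1: x→r1, y→r1.
Exploring the product automaton M1 × M2 from the start pair (r0, q0), following both machines on each input symbol, reaches 9 state pairs: (r0, q0), (r0, q2), (r1, q5), (r0, q1), (r1, q1), (r1, q3), (r1, q0), (r1, q2), (r1, q4).
M1 accepts in {r0} and M2 accepts in {q0, q1, q2, q4, q6}. The reachable pairs whose M1-component is accepting are (r0, q0), (r0, q2), (r0, q1); in each of them the M2-component is accepting too, so the product for L(M1) \ L(M2) (M1-component accepting, M2-component rejecting) has no reachable accepting pair and the difference is empty.
Hence every string in L(M1) is also in L(M2).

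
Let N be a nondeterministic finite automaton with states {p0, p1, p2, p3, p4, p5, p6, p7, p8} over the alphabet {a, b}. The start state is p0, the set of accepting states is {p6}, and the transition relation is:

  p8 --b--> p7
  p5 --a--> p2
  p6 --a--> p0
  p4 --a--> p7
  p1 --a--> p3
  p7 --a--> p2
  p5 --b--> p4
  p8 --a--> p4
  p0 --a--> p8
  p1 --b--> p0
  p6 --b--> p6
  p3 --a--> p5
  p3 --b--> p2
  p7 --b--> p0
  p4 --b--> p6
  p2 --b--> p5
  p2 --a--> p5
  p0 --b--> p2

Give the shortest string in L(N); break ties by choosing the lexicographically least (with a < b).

aab

A breadth-first search from p0 reaches an accepting state first via the path p0 → p8 → p4 → p6 on input aab.
No string of length < 3 is accepted (BFS exhausts all shorter strings without reaching an accepting state), and aab is the lexicographically least accepting string of length 3.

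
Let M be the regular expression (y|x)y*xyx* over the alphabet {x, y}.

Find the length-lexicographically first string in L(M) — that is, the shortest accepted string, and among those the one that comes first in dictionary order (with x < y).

By inspection of the expression, no string of length less than 3 matches, and xxy is the lexicographically first match of length 3.

xxy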